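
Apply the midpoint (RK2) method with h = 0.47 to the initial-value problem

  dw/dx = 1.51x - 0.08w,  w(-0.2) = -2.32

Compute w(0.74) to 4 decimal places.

-1.7707

Midpoint: k1 = f(x_n, w_n); k2 = f(x_n + h/2, w_n + (h/2)·k1); w_{n+1} = w_n + h·k2.
x=-0.200000, w=-2.320000:
  k1 = f(-0.200000, -2.320000) = -0.116400
  k2 = f(0.035000, -2.347354) = 0.240638
  w ← -2.320000 + 0.47·0.240638 = -2.206900
x=0.270000, w=-2.206900:
  k1 = f(0.270000, -2.206900) = 0.584252
  k2 = f(0.505000, -2.069601) = 0.928118
  w ← -2.206900 + 0.47·0.928118 = -1.770685
w(0.74) ≈ -1.7707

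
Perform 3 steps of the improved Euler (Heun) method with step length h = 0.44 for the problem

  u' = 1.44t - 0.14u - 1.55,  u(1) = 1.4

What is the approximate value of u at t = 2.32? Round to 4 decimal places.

2.2196

Heun: k1 = f(t_n, u_n); k2 = f(t_n + h, u_n + h·k1); u_{n+1} = u_n + (h/2)·(k1 + k2).
t=1.000000, u=1.400000:
  k1 = f(1.000000, 1.400000) = -0.306000
  k2 = f(1.440000, 1.265360) = 0.346450
  u ← 1.400000 + (0.44/2)·(-0.306000 + 0.346450) = 1.408899
t=1.440000, u=1.408899:
  k1 = f(1.440000, 1.408899) = 0.326354
  k2 = f(1.880000, 1.552495) = 0.939851
  u ← 1.408899 + (0.44/2)·(0.326354 + 0.939851) = 1.687464
t=1.880000, u=1.687464:
  k1 = f(1.880000, 1.687464) = 0.920955
  k2 = f(2.320000, 2.092684) = 1.497824
  u ← 1.687464 + (0.44/2)·(0.920955 + 1.497824) = 2.219595
u(2.32) ≈ 2.2196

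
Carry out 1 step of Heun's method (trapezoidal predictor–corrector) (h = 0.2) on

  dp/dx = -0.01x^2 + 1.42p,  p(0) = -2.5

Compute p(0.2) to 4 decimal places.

Heun: k1 = f(x_n, p_n); k2 = f(x_n + h, p_n + h·k1); p_{n+1} = p_n + (h/2)·(k1 + k2).
x=0.000000, p=-2.500000:
  k1 = f(0.000000, -2.500000) = -3.550000
  k2 = f(0.200000, -3.210000) = -4.558600
  p ← -2.500000 + (0.2/2)·(-3.550000 + (-4.558600)) = -3.310860
p(0.2) ≈ -3.3109

-3.3109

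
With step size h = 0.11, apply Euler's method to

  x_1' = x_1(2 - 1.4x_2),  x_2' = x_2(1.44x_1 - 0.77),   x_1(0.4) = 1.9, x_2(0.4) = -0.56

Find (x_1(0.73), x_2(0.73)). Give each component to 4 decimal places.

4.4629, -1.2799

Euler on (x_1,x_2): x_1_{n+1} = x_1_n + h·x_1', x_2_{n+1} = x_2_n + h·x_2'.
0.400000: (1.900000, -0.560000); f=(5.289600, -1.100960) → (2.481856, -0.681106)
0.510000: (2.481856, -0.681106); f=(7.330280, -1.909733) → (3.288187, -0.891176)
0.620000: (3.288187, -0.891176); f=(10.678869, -3.533504) → (4.462862, -1.279862)
(x_1(0.73), x_2(0.73)) ≈ (4.4629, -1.2799)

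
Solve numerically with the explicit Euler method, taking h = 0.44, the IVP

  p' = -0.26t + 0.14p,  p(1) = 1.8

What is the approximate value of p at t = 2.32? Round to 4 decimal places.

1.6347

Euler: p_{n+1} = p_n + h·f(t_n, p_n).
t=1.000000, p=1.800000: f=-0.008000 → p ← 1.800000 + 0.44·(-0.008000) = 1.796480
t=1.440000, p=1.796480: f=-0.122893 → p ← 1.796480 + 0.44·(-0.122893) = 1.742407
t=1.880000, p=1.742407: f=-0.244863 → p ← 1.742407 + 0.44·(-0.244863) = 1.634667
p(2.32) ≈ 1.6347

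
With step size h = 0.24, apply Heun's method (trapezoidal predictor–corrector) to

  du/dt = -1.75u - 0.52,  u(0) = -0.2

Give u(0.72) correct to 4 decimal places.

Heun: k1 = f(t_n, u_n); k2 = f(t_n + h, u_n + h·k1); u_{n+1} = u_n + (h/2)·(k1 + k2).
t=0.000000, u=-0.200000:
  k1 = f(0.000000, -0.200000) = -0.170000
  k2 = f(0.240000, -0.240800) = -0.098600
  u ← -0.200000 + (0.24/2)·(-0.170000 + (-0.098600)) = -0.232232
t=0.240000, u=-0.232232:
  k1 = f(0.240000, -0.232232) = -0.113594
  k2 = f(0.480000, -0.259495) = -0.065885
  u ← -0.232232 + (0.24/2)·(-0.113594 + (-0.065885)) = -0.253769
t=0.480000, u=-0.253769:
  k1 = f(0.480000, -0.253769) = -0.075904
  k2 = f(0.720000, -0.271986) = -0.044024
  u ← -0.253769 + (0.24/2)·(-0.075904 + (-0.044024)) = -0.268161
u(0.72) ≈ -0.2682

-0.2682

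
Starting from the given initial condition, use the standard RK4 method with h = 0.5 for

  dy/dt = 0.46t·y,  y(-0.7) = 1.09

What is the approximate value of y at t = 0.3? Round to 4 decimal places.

0.9942

RK4: k1 = f(t_n, y_n); k2 = f(t_n + h/2, y_n + (h/2)·k1); k3 = f(t_n + h/2, y_n + (h/2)·k2); k4 = f(t_n + h, y_n + h·k3); y_{n+1} = y_n + (h/6)·(k1 + 2k2 + 2k3 + k4).
t=-0.700000, y=1.090000:
  k1 = f(-0.700000, 1.090000) = -0.350980
  k2 = f(-0.450000, 1.002255) = -0.207467
  k3 = f(-0.450000, 1.038133) = -0.214894
  k4 = f(-0.200000, 0.982553) = -0.090395
  y ← 1.090000 + (0.5/6)·(k1 + 2k2 + 2k3 + k4) = 0.982825
t=-0.200000, y=0.982825:
  k1 = f(-0.200000, 0.982825) = -0.090420
  k2 = f(0.050000, 0.960220) = 0.022085
  k3 = f(0.050000, 0.988347) = 0.022732
  k4 = f(0.300000, 0.994191) = 0.137198
  y ← 0.982825 + (0.5/6)·(k1 + 2k2 + 2k3 + k4) = 0.994193
y(0.3) ≈ 0.9942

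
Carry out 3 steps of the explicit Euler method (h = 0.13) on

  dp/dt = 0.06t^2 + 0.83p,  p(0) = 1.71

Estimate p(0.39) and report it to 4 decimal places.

2.3261

Euler: p_{n+1} = p_n + h·f(t_n, p_n).
t=0.000000, p=1.710000: f=1.419300 → p ← 1.710000 + 0.13·1.419300 = 1.894509
t=0.130000, p=1.894509: f=1.573456 → p ← 1.894509 + 0.13·1.573456 = 2.099058
t=0.260000, p=2.099058: f=1.746274 → p ← 2.099058 + 0.13·1.746274 = 2.326074
p(0.39) ≈ 2.3261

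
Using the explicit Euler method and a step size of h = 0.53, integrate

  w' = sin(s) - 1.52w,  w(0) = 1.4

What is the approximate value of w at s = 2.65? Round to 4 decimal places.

Euler: w_{n+1} = w_n + h·f(s_n, w_n).
s=0.000000, w=1.400000: f=-2.128000 → w ← 1.400000 + 0.53·(-2.128000) = 0.272160
s=0.530000, w=0.272160: f=0.091850 → w ← 0.272160 + 0.53·0.091850 = 0.320841
s=1.060000, w=0.320841: f=0.384678 → w ← 0.320841 + 0.53·0.384678 = 0.524720
s=1.590000, w=0.524720: f=0.202241 → w ← 0.524720 + 0.53·0.202241 = 0.631908
s=2.120000, w=0.631908: f=-0.107559 → w ← 0.631908 + 0.53·(-0.107559) = 0.574901
w(2.65) ≈ 0.5749

0.5749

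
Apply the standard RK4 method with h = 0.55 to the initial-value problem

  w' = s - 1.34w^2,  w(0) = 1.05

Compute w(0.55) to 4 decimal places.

RK4: k1 = f(s_n, w_n); k2 = f(s_n + h/2, w_n + (h/2)·k1); k3 = f(s_n + h/2, w_n + (h/2)·k2); k4 = f(s_n + h, w_n + h·k3); w_{n+1} = w_n + (h/6)·(k1 + 2k2 + 2k3 + k4).
s=0.000000, w=1.050000:
  k1 = f(0.000000, 1.050000) = -1.477350
  k2 = f(0.275000, 0.643729) = -0.280278
  k3 = f(0.275000, 0.972923) = -0.993417
  k4 = f(0.550000, 0.503620) = 0.210131
  w ← 1.050000 + (0.55/6)·(k1 + 2k2 + 2k3 + k4) = 0.700327
w(0.55) ≈ 0.7003

0.7003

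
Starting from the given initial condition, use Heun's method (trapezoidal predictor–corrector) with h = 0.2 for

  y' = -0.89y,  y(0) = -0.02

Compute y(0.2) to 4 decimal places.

-0.0168

Heun: k1 = f(x_n, y_n); k2 = f(x_n + h, y_n + h·k1); y_{n+1} = y_n + (h/2)·(k1 + k2).
x=0.000000, y=-0.020000:
  k1 = f(0.000000, -0.020000) = 0.017800
  k2 = f(0.200000, -0.016440) = 0.014632
  y ← -0.020000 + (0.2/2)·(0.017800 + 0.014632) = -0.016757
y(0.2) ≈ -0.0168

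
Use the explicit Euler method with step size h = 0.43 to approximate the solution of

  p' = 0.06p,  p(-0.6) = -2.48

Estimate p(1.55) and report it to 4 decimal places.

-2.8169

Euler: p_{n+1} = p_n + h·f(x_n, p_n).
x=-0.600000, p=-2.480000: f=-0.148800 → p ← -2.480000 + 0.43·(-0.148800) = -2.543984
x=-0.170000, p=-2.543984: f=-0.152639 → p ← -2.543984 + 0.43·(-0.152639) = -2.609619
x=0.260000, p=-2.609619: f=-0.156577 → p ← -2.609619 + 0.43·(-0.156577) = -2.676947
x=0.690000, p=-2.676947: f=-0.160617 → p ← -2.676947 + 0.43·(-0.160617) = -2.746012
x=1.120000, p=-2.746012: f=-0.164761 → p ← -2.746012 + 0.43·(-0.164761) = -2.816859
p(1.55) ≈ -2.8169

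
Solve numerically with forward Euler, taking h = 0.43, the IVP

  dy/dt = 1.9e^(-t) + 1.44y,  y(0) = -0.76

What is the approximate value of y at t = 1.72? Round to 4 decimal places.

0.4223

Euler: y_{n+1} = y_n + h·f(t_n, y_n).
t=0.000000, y=-0.760000: f=0.805600 → y ← -0.760000 + 0.43·0.805600 = -0.413592
t=0.430000, y=-0.413592: f=0.640395 → y ← -0.413592 + 0.43·0.640395 = -0.138222
t=0.860000, y=-0.138222: f=0.604968 → y ← -0.138222 + 0.43·0.604968 = 0.121914
t=1.290000, y=0.121914: f=0.698571 → y ← 0.121914 + 0.43·0.698571 = 0.422299
y(1.72) ≈ 0.4223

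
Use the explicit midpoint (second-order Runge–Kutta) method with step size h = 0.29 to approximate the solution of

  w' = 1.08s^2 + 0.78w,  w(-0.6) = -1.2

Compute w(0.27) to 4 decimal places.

Midpoint: k1 = f(s_n, w_n); k2 = f(s_n + h/2, w_n + (h/2)·k1); w_{n+1} = w_n + h·k2.
s=-0.600000, w=-1.200000:
  k1 = f(-0.600000, -1.200000) = -0.547200
  k2 = f(-0.455000, -1.279344) = -0.774301
  w ← -1.200000 + 0.29·(-0.774301) = -1.424547
s=-0.310000, w=-1.424547:
  k1 = f(-0.310000, -1.424547) = -1.007359
  k2 = f(-0.165000, -1.570614) = -1.195676
  w ← -1.424547 + 0.29·(-1.195676) = -1.771293
s=-0.020000, w=-1.771293:
  k1 = f(-0.020000, -1.771293) = -1.381177
  k2 = f(0.125000, -1.971564) = -1.520945
  w ← -1.771293 + 0.29·(-1.520945) = -2.212368
w(0.27) ≈ -2.2124

-2.2124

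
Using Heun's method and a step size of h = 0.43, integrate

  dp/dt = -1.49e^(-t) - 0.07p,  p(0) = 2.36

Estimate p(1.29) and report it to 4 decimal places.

1.1202

Heun: k1 = f(t_n, p_n); k2 = f(t_n + h, p_n + h·k1); p_{n+1} = p_n + (h/2)·(k1 + k2).
t=0.000000, p=2.360000:
  k1 = f(0.000000, 2.360000) = -1.655200
  k2 = f(0.430000, 1.648264) = -1.084637
  p ← 2.360000 + (0.43/2)·(-1.655200 + (-1.084637)) = 1.770935
t=0.430000, p=1.770935:
  k1 = f(0.430000, 1.770935) = -1.093224
  k2 = f(0.860000, 1.300849) = -0.721571
  p ← 1.770935 + (0.43/2)·(-1.093224 + (-0.721571)) = 1.380754
t=0.860000, p=1.380754:
  k1 = f(0.860000, 1.380754) = -0.727164
  k2 = f(1.290000, 1.068073) = -0.484919
  p ← 1.380754 + (0.43/2)·(-0.727164 + (-0.484919)) = 1.120156
p(1.29) ≈ 1.1202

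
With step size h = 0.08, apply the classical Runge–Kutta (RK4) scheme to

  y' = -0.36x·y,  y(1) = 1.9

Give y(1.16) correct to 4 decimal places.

RK4: k1 = f(x_n, y_n); k2 = f(x_n + h/2, y_n + (h/2)·k1); k3 = f(x_n + h/2, y_n + (h/2)·k2); k4 = f(x_n + h, y_n + h·k3); y_{n+1} = y_n + (h/6)·(k1 + 2k2 + 2k3 + k4).
x=1.000000, y=1.900000:
  k1 = f(1.000000, 1.900000) = -0.684000
  k2 = f(1.040000, 1.872640) = -0.701116
  k3 = f(1.040000, 1.871955) = -0.700860
  k4 = f(1.080000, 1.843931) = -0.716920
  y ← 1.900000 + (0.08/6)·(k1 + 2k2 + 2k3 + k4) = 1.843935
x=1.080000, y=1.843935:
  k1 = f(1.080000, 1.843935) = -0.716922
  k2 = f(1.120000, 1.815258) = -0.731912
  k3 = f(1.120000, 1.814659) = -0.731670
  k4 = f(1.160000, 1.785401) = -0.745584
  y ← 1.843935 + (0.08/6)·(k1 + 2k2 + 2k3 + k4) = 1.785406
y(1.16) ≈ 1.7854

1.7854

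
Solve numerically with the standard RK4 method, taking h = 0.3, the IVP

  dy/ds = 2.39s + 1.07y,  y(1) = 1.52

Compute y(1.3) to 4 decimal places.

3.0606

RK4: k1 = f(s_n, y_n); k2 = f(s_n + h/2, y_n + (h/2)·k1); k3 = f(s_n + h/2, y_n + (h/2)·k2); k4 = f(s_n + h, y_n + h·k3); y_{n+1} = y_n + (h/6)·(k1 + 2k2 + 2k3 + k4).
s=1.000000, y=1.520000:
  k1 = f(1.000000, 1.520000) = 4.016400
  k2 = f(1.150000, 2.122460) = 5.019532
  k3 = f(1.150000, 2.272930) = 5.180535
  k4 = f(1.300000, 3.074160) = 6.396352
  y ← 1.520000 + (0.3/6)·(k1 + 2k2 + 2k3 + k4) = 3.060644
y(1.3) ≈ 3.0606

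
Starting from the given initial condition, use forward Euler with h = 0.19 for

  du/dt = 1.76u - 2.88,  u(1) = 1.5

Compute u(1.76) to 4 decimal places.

Euler: u_{n+1} = u_n + h·f(t_n, u_n).
t=1.000000, u=1.500000: f=-0.240000 → u ← 1.500000 + 0.19·(-0.240000) = 1.454400
t=1.190000, u=1.454400: f=-0.320256 → u ← 1.454400 + 0.19·(-0.320256) = 1.393551
t=1.380000, u=1.393551: f=-0.427350 → u ← 1.393551 + 0.19·(-0.427350) = 1.312355
t=1.570000, u=1.312355: f=-0.570255 → u ← 1.312355 + 0.19·(-0.570255) = 1.204006
u(1.76) ≈ 1.2040

1.2040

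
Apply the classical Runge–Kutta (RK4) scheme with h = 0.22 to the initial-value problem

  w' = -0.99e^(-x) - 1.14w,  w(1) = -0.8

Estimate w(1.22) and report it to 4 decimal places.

RK4: k1 = f(x_n, w_n); k2 = f(x_n + h/2, w_n + (h/2)·k1); k3 = f(x_n + h/2, w_n + (h/2)·k2); k4 = f(x_n + h, w_n + h·k3); w_{n+1} = w_n + (h/6)·(k1 + 2k2 + 2k3 + k4).
x=1.000000, w=-0.800000:
  k1 = f(1.000000, -0.800000) = 0.547799
  k2 = f(1.110000, -0.739742) = 0.517043
  k3 = f(1.110000, -0.743125) = 0.520899
  k4 = f(1.220000, -0.685402) = 0.489081
  w ← -0.800000 + (0.22/6)·(k1 + 2k2 + 2k3 + k4) = -0.685865
w(1.22) ≈ -0.6859

-0.6859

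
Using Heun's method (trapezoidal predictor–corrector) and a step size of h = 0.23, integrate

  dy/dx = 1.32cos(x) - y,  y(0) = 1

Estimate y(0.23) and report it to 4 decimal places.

Heun: k1 = f(x_n, y_n); k2 = f(x_n + h, y_n + h·k1); y_{n+1} = y_n + (h/2)·(k1 + k2).
x=0.000000, y=1.000000:
  k1 = f(0.000000, 1.000000) = 0.320000
  k2 = f(0.230000, 1.073600) = 0.211640
  y ← 1.000000 + (0.23/2)·(0.320000 + 0.211640) = 1.061139
y(0.23) ≈ 1.0611

1.0611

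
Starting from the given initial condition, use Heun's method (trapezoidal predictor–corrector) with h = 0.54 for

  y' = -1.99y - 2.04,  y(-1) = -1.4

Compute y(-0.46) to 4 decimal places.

Heun: k1 = f(t_n, y_n); k2 = f(t_n + h, y_n + h·k1); y_{n+1} = y_n + (h/2)·(k1 + k2).
t=-1.000000, y=-1.400000:
  k1 = f(-1.000000, -1.400000) = 0.746000
  k2 = f(-0.460000, -0.997160) = -0.055652
  y ← -1.400000 + (0.54/2)·(0.746000 + (-0.055652)) = -1.213606
y(-0.46) ≈ -1.2136

-1.2136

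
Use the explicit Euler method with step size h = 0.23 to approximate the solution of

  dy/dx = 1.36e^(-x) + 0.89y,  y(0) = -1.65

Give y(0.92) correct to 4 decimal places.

Euler: y_{n+1} = y_n + h·f(x_n, y_n).
x=0.000000, y=-1.650000: f=-0.108500 → y ← -1.650000 + 0.23·(-0.108500) = -1.674955
x=0.230000, y=-1.674955: f=-0.410144 → y ← -1.674955 + 0.23·(-0.410144) = -1.769288
x=0.460000, y=-1.769288: f=-0.716121 → y ← -1.769288 + 0.23·(-0.716121) = -1.933996
x=0.690000, y=-1.933996: f=-1.039113 → y ← -1.933996 + 0.23·(-1.039113) = -2.172992
y(0.92) ≈ -2.1730

-2.1730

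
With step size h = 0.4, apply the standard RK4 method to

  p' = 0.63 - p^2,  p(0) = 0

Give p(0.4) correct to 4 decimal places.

0.2438

RK4: k1 = f(x_n, p_n); k2 = f(x_n + h/2, p_n + (h/2)·k1); k3 = f(x_n + h/2, p_n + (h/2)·k2); k4 = f(x_n + h, p_n + h·k3); p_{n+1} = p_n + (h/6)·(k1 + 2k2 + 2k3 + k4).
x=0.000000, p=0.000000:
  k1 = f(0.000000, 0.000000) = 0.630000
  k2 = f(0.200000, 0.126000) = 0.614124
  k3 = f(0.200000, 0.122825) = 0.614914
  k4 = f(0.400000, 0.245966) = 0.569501
  p ← 0.000000 + (0.4/6)·(k1 + 2k2 + 2k3 + k4) = 0.243838
p(0.4) ≈ 0.2438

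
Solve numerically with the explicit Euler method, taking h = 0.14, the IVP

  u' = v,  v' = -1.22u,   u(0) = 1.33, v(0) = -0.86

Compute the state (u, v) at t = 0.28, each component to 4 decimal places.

1.0574, -1.2938

Euler on (u,v): u_{n+1} = u_n + h·u', v_{n+1} = v_n + h·v'.
0.000000: (1.330000, -0.860000); f=(-0.860000, -1.622600) → (1.209600, -1.087164)
0.140000: (1.209600, -1.087164); f=(-1.087164, -1.475712) → (1.057397, -1.293764)
(u(0.28), v(0.28)) ≈ (1.0574, -1.2938)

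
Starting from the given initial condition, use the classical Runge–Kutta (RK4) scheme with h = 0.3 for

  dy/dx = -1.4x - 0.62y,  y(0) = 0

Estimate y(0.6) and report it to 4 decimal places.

-0.2235

RK4: k1 = f(x_n, y_n); k2 = f(x_n + h/2, y_n + (h/2)·k1); k3 = f(x_n + h/2, y_n + (h/2)·k2); k4 = f(x_n + h, y_n + h·k3); y_{n+1} = y_n + (h/6)·(k1 + 2k2 + 2k3 + k4).
x=0.000000, y=0.000000:
  k1 = f(0.000000, 0.000000) = 0.000000
  k2 = f(0.150000, 0.000000) = -0.210000
  k3 = f(0.150000, -0.031500) = -0.190470
  k4 = f(0.300000, -0.057141) = -0.384573
  y ← 0.000000 + (0.3/6)·(k1 + 2k2 + 2k3 + k4) = -0.059276
x=0.300000, y=-0.059276:
  k1 = f(0.300000, -0.059276) = -0.383249
  k2 = f(0.450000, -0.116763) = -0.557607
  k3 = f(0.450000, -0.142917) = -0.541392
  k4 = f(0.600000, -0.221693) = -0.702550
  y ← -0.059276 + (0.3/6)·(k1 + 2k2 + 2k3 + k4) = -0.223465
y(0.6) ≈ -0.2235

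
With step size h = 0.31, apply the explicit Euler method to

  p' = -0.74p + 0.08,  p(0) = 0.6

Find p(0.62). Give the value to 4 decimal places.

Euler: p_{n+1} = p_n + h·f(x_n, p_n).
x=0.000000, p=0.600000: f=-0.364000 → p ← 0.600000 + 0.31·(-0.364000) = 0.487160
x=0.310000, p=0.487160: f=-0.280498 → p ← 0.487160 + 0.31·(-0.280498) = 0.400205
p(0.62) ≈ 0.4002

0.4002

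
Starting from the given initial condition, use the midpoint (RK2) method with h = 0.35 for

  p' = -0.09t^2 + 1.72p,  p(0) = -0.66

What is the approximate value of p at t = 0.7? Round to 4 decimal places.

Midpoint: k1 = f(t_n, p_n); k2 = f(t_n + h/2, p_n + (h/2)·k1); p_{n+1} = p_n + h·k2.
t=0.000000, p=-0.660000:
  k1 = f(0.000000, -0.660000) = -1.135200
  k2 = f(0.175000, -0.858660) = -1.479651
  p ← -0.660000 + 0.35·(-1.479651) = -1.177878
t=0.350000, p=-1.177878:
  k1 = f(0.350000, -1.177878) = -2.036975
  k2 = f(0.525000, -1.534349) = -2.663886
  p ← -1.177878 + 0.35·(-2.663886) = -2.110238
p(0.7) ≈ -2.1102

-2.1102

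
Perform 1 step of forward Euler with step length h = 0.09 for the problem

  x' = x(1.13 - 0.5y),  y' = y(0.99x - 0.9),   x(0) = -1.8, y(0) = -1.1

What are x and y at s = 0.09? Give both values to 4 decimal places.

Euler on (x,y): x_{n+1} = x_n + h·x', y_{n+1} = y_n + h·y'.
0.000000: (-1.800000, -1.100000); f=(-3.024000, 2.950200) → (-2.072160, -0.834482)
(x(0.09), y(0.09)) ≈ (-2.0722, -0.8345)

-2.0722, -0.8345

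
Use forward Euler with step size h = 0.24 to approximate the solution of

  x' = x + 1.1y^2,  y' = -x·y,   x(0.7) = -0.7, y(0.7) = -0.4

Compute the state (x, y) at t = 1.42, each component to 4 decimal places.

-1.1155, -0.6896

Euler on (x,y): x_{n+1} = x_n + h·x', y_{n+1} = y_n + h·y'.
0.700000: (-0.700000, -0.400000); f=(-0.524000, -0.280000) → (-0.825760, -0.467200)
0.940000: (-0.825760, -0.467200); f=(-0.585657, -0.385795) → (-0.966318, -0.559791)
1.180000: (-0.966318, -0.559791); f=(-0.621615, -0.540936) → (-1.115505, -0.689615)
(x(1.42), y(1.42)) ≈ (-1.1155, -0.6896)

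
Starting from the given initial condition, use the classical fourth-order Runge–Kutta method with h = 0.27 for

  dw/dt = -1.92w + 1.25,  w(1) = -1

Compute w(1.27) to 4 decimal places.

-0.3326

RK4: k1 = f(t_n, w_n); k2 = f(t_n + h/2, w_n + (h/2)·k1); k3 = f(t_n + h/2, w_n + (h/2)·k2); k4 = f(t_n + h, w_n + h·k3); w_{n+1} = w_n + (h/6)·(k1 + 2k2 + 2k3 + k4).
t=1.000000, w=-1.000000:
  k1 = f(1.000000, -1.000000) = 3.170000
  k2 = f(1.135000, -0.572050) = 2.348336
  k3 = f(1.135000, -0.682975) = 2.561311
  k4 = f(1.270000, -0.308446) = 1.842216
  w ← -1.000000 + (0.27/6)·(k1 + 2k2 + 2k3 + k4) = -0.332582
w(1.27) ≈ -0.3326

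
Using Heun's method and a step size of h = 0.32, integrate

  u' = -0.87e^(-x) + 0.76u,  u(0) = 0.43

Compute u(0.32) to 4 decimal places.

0.2732

Heun: k1 = f(x_n, u_n); k2 = f(x_n + h, u_n + h·k1); u_{n+1} = u_n + (h/2)·(k1 + k2).
x=0.000000, u=0.430000:
  k1 = f(0.000000, 0.430000) = -0.543200
  k2 = f(0.320000, 0.256176) = -0.437056
  u ← 0.430000 + (0.32/2)·(-0.543200 + (-0.437056)) = 0.273159
u(0.32) ≈ 0.2732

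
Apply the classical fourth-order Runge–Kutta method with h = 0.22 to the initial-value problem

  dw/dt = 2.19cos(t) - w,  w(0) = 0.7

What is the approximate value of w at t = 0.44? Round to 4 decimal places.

1.2027

RK4: k1 = f(t_n, w_n); k2 = f(t_n + h/2, w_n + (h/2)·k1); k3 = f(t_n + h/2, w_n + (h/2)·k2); k4 = f(t_n + h, w_n + h·k3); w_{n+1} = w_n + (h/6)·(k1 + 2k2 + 2k3 + k4).
t=0.000000, w=0.700000:
  k1 = f(0.000000, 0.700000) = 1.490000
  k2 = f(0.110000, 0.863900) = 1.312864
  k3 = f(0.110000, 0.844415) = 1.332349
  k4 = f(0.220000, 0.993117) = 1.144099
  w ← 0.700000 + (0.22/6)·(k1 + 2k2 + 2k3 + k4) = 0.990566
t=0.220000, w=0.990566:
  k1 = f(0.220000, 0.990566) = 1.146650
  k2 = f(0.330000, 1.116697) = 0.955135
  k3 = f(0.330000, 1.095631) = 0.976202
  k4 = f(0.440000, 1.205330) = 0.776076
  w ← 0.990566 + (0.22/6)·(k1 + 2k2 + 2k3 + k4) = 1.202697
w(0.44) ≈ 1.2027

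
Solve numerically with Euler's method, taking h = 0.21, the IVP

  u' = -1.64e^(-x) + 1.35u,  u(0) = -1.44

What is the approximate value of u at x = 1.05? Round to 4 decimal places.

-7.2976

Euler: u_{n+1} = u_n + h·f(x_n, u_n).
x=0.000000, u=-1.440000: f=-3.584000 → u ← -1.440000 + 0.21·(-3.584000) = -2.192640
x=0.210000, u=-2.192640: f=-4.289422 → u ← -2.192640 + 0.21·(-4.289422) = -3.093419
x=0.420000, u=-3.093419: f=-5.253672 → u ← -3.093419 + 0.21·(-5.253672) = -4.196690
x=0.630000, u=-4.196690: f=-6.538982 → u ← -4.196690 + 0.21·(-6.538982) = -5.569876
x=0.840000, u=-5.569876: f=-8.227338 → u ← -5.569876 + 0.21·(-8.227338) = -7.297617
u(1.05) ≈ -7.2976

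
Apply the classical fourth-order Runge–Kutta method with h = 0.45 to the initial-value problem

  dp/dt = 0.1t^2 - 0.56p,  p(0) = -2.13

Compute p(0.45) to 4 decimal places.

RK4: k1 = f(t_n, p_n); k2 = f(t_n + h/2, p_n + (h/2)·k1); k3 = f(t_n + h/2, p_n + (h/2)·k2); k4 = f(t_n + h, p_n + h·k3); p_{n+1} = p_n + (h/6)·(k1 + 2k2 + 2k3 + k4).
t=0.000000, p=-2.130000:
  k1 = f(0.000000, -2.130000) = 1.192800
  k2 = f(0.225000, -1.861620) = 1.047570
  k3 = f(0.225000, -1.894297) = 1.065869
  k4 = f(0.450000, -1.650359) = 0.944451
  p ← -2.130000 + (0.45/6)·(k1 + 2k2 + 2k3 + k4) = -1.652690
p(0.45) ≈ -1.6527

-1.6527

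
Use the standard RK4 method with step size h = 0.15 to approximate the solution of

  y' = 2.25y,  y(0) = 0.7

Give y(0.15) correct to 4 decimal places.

0.9810

RK4: k1 = f(x_n, y_n); k2 = f(x_n + h/2, y_n + (h/2)·k1); k3 = f(x_n + h/2, y_n + (h/2)·k2); k4 = f(x_n + h, y_n + h·k3); y_{n+1} = y_n + (h/6)·(k1 + 2k2 + 2k3 + k4).
x=0.000000, y=0.700000:
  k1 = f(0.000000, 0.700000) = 1.575000
  k2 = f(0.075000, 0.818125) = 1.840781
  k3 = f(0.075000, 0.838059) = 1.885632
  k4 = f(0.150000, 0.982845) = 2.211401
  y ← 0.700000 + (0.15/6)·(k1 + 2k2 + 2k3 + k4) = 0.980981
y(0.15) ≈ 0.9810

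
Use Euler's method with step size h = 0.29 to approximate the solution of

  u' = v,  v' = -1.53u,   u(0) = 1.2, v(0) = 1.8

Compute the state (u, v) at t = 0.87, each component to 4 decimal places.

2.2356, -0.4236

Euler on (u,v): u_{n+1} = u_n + h·u', v_{n+1} = v_n + h·v'.
0.000000: (1.200000, 1.800000); f=(1.800000, -1.836000) → (1.722000, 1.267560)
0.290000: (1.722000, 1.267560); f=(1.267560, -2.634660) → (2.089592, 0.503509)
0.580000: (2.089592, 0.503509); f=(0.503509, -3.197076) → (2.235610, -0.423644)
(u(0.87), v(0.87)) ≈ (2.2356, -0.4236)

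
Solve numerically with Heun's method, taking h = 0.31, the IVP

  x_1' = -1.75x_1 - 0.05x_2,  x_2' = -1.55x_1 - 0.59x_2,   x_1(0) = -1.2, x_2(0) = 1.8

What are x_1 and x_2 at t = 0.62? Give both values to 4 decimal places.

-0.4735, 1.7995

Heun on (x_1,x_2): k1 = f(t_n, state_n); k2 = f(t_n + h, state_n + h·k1); state_{n+1} = state_n + (h/2)·(k1 + k2).
0.000000: (-1.200000, 1.800000)
  k1 = (2.010000, 0.798000)
  predictor → (-0.576900, 2.047380)
  k2 = (0.907206, -0.313759)
  → (-0.747833, 1.875057)
0.310000: (-0.747833, 1.875057)
  k1 = (1.214955, 0.052857)
  predictor → (-0.371197, 1.891443)
  k2 = (0.555023, -0.540596)
  → (-0.473487, 1.799458)
(x_1(0.62), x_2(0.62)) ≈ (-0.4735, 1.7995)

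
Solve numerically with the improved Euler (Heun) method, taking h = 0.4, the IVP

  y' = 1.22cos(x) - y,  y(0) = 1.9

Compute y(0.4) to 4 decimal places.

Heun: k1 = f(x_n, y_n); k2 = f(x_n + h, y_n + h·k1); y_{n+1} = y_n + (h/2)·(k1 + k2).
x=0.000000, y=1.900000:
  k1 = f(0.000000, 1.900000) = -0.680000
  k2 = f(0.400000, 1.628000) = -0.504306
  y ← 1.900000 + (0.4/2)·(-0.680000 + (-0.504306)) = 1.663139
y(0.4) ≈ 1.6631

1.6631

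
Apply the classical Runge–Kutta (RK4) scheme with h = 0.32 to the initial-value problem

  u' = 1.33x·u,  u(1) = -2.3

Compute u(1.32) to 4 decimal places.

RK4: k1 = f(x_n, u_n); k2 = f(x_n + h/2, u_n + (h/2)·k1); k3 = f(x_n + h/2, u_n + (h/2)·k2); k4 = f(x_n + h, u_n + h·k3); u_{n+1} = u_n + (h/6)·(k1 + 2k2 + 2k3 + k4).
x=1.000000, u=-2.300000:
  k1 = f(1.000000, -2.300000) = -3.059000
  k2 = f(1.160000, -2.789440) = -4.303548
  k3 = f(1.160000, -2.988568) = -4.610762
  k4 = f(1.320000, -3.775444) = -6.628169
  u ← -2.300000 + (0.32/6)·(k1 + 2k2 + 2k3 + k4) = -3.767509
u(1.32) ≈ -3.7675

-3.7675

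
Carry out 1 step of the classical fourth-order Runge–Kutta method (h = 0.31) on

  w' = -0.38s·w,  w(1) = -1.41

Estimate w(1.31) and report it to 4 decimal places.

-1.2306

RK4: k1 = f(s_n, w_n); k2 = f(s_n + h/2, w_n + (h/2)·k1); k3 = f(s_n + h/2, w_n + (h/2)·k2); k4 = f(s_n + h, w_n + h·k3); w_{n+1} = w_n + (h/6)·(k1 + 2k2 + 2k3 + k4).
s=1.000000, w=-1.410000:
  k1 = f(1.000000, -1.410000) = 0.535800
  k2 = f(1.155000, -1.326951) = 0.582399
  k3 = f(1.155000, -1.319728) = 0.579229
  k4 = f(1.310000, -1.230439) = 0.612513
  w ← -1.410000 + (0.31/6)·(k1 + 2k2 + 2k3 + k4) = -1.230636
w(1.31) ≈ -1.2306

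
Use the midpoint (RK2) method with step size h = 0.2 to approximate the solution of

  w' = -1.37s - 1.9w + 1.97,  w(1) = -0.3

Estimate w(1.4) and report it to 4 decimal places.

Midpoint: k1 = f(s_n, w_n); k2 = f(s_n + h/2, w_n + (h/2)·k1); w_{n+1} = w_n + h·k2.
s=1.000000, w=-0.300000:
  k1 = f(1.000000, -0.300000) = 1.170000
  k2 = f(1.100000, -0.183000) = 0.810700
  w ← -0.300000 + 0.2·0.810700 = -0.137860
s=1.200000, w=-0.137860:
  k1 = f(1.200000, -0.137860) = 0.587934
  k2 = f(1.300000, -0.079067) = 0.339227
  w ← -0.137860 + 0.2·0.339227 = -0.070015
w(1.4) ≈ -0.0700

-0.0700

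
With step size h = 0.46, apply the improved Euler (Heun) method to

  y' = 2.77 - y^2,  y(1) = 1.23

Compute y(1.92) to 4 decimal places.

1.5032

Heun: k1 = f(x_n, y_n); k2 = f(x_n + h, y_n + h·k1); y_{n+1} = y_n + (h/2)·(k1 + k2).
x=1.000000, y=1.230000:
  k1 = f(1.000000, 1.230000) = 1.257100
  k2 = f(1.460000, 1.808266) = -0.499826
  y ← 1.230000 + (0.46/2)·(1.257100 + (-0.499826)) = 1.404173
x=1.460000, y=1.404173:
  k1 = f(1.460000, 1.404173) = 0.798298
  k2 = f(1.920000, 1.771390) = -0.367823
  y ← 1.404173 + (0.46/2)·(0.798298 + (-0.367823)) = 1.503182
y(1.92) ≈ 1.5032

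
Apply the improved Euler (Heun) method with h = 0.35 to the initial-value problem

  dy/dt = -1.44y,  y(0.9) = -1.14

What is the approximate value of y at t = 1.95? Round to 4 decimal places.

Heun: k1 = f(t_n, y_n); k2 = f(t_n + h, y_n + h·k1); y_{n+1} = y_n + (h/2)·(k1 + k2).
t=0.900000, y=-1.140000:
  k1 = f(0.900000, -1.140000) = 1.641600
  k2 = f(1.250000, -0.565440) = 0.814234
  y ← -1.140000 + (0.35/2)·(1.641600 + 0.814234) = -0.710229
t=1.250000, y=-0.710229:
  k1 = f(1.250000, -0.710229) = 1.022730
  k2 = f(1.600000, -0.352274) = 0.507274
  y ← -0.710229 + (0.35/2)·(1.022730 + 0.507274) = -0.442478
t=1.600000, y=-0.442478:
  k1 = f(1.600000, -0.442478) = 0.637169
  k2 = f(1.950000, -0.219469) = 0.316036
  y ← -0.442478 + (0.35/2)·(0.637169 + 0.316036) = -0.275668
y(1.95) ≈ -0.2757

-0.2757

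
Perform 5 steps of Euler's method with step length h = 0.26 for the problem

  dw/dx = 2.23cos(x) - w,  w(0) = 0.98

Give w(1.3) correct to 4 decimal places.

Euler: w_{n+1} = w_n + h·f(x_n, w_n).
x=0.000000, w=0.980000: f=1.250000 → w ← 0.980000 + 0.26·1.250000 = 1.305000
x=0.260000, w=1.305000: f=0.850050 → w ← 1.305000 + 0.26·0.850050 = 1.526013
x=0.520000, w=1.526013: f=0.409224 → w ← 1.526013 + 0.26·0.409224 = 1.632411
x=0.780000, w=1.632411: f=-0.047074 → w ← 1.632411 + 0.26·(-0.047074) = 1.620172
x=1.040000, w=1.620172: f=-0.491301 → w ← 1.620172 + 0.26·(-0.491301) = 1.492434
w(1.3) ≈ 1.4924

1.4924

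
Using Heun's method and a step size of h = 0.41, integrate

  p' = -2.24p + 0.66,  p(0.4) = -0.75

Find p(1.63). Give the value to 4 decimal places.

0.1614

Heun: k1 = f(t_n, p_n); k2 = f(t_n + h, p_n + h·k1); p_{n+1} = p_n + (h/2)·(k1 + k2).
t=0.400000, p=-0.750000:
  k1 = f(0.400000, -0.750000) = 2.340000
  k2 = f(0.810000, 0.209400) = 0.190944
  p ← -0.750000 + (0.41/2)·(2.340000 + 0.190944) = -0.231156
t=0.810000, p=-0.231156:
  k1 = f(0.810000, -0.231156) = 1.177791
  k2 = f(1.220000, 0.251738) = 0.096108
  p ← -0.231156 + (0.41/2)·(1.177791 + 0.096108) = 0.029993
t=1.220000, p=0.029993:
  k1 = f(1.220000, 0.029993) = 0.592816
  k2 = f(1.630000, 0.273047) = 0.048374
  p ← 0.029993 + (0.41/2)·(0.592816 + 0.048374) = 0.161437
p(1.63) ≈ 0.1614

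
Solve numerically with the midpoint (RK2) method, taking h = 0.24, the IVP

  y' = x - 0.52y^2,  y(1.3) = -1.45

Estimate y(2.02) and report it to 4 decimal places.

-0.8536

Midpoint: k1 = f(x_n, y_n); k2 = f(x_n + h/2, y_n + (h/2)·k1); y_{n+1} = y_n + h·k2.
x=1.300000, y=-1.450000:
  k1 = f(1.300000, -1.450000) = 0.206700
  k2 = f(1.420000, -1.425196) = 0.363785
  y ← -1.450000 + 0.24·0.363785 = -1.362692
x=1.540000, y=-1.362692:
  k1 = f(1.540000, -1.362692) = 0.574397
  k2 = f(1.660000, -1.293764) = 0.789611
  y ← -1.362692 + 0.24·0.789611 = -1.173185
x=1.780000, y=-1.173185:
  k1 = f(1.780000, -1.173185) = 1.064291
  k2 = f(1.900000, -1.045470) = 1.331636
  y ← -1.173185 + 0.24·1.331636 = -0.853593
y(2.02) ≈ -0.8536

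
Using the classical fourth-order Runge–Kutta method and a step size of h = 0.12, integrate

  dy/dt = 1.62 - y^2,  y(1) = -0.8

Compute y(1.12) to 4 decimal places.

-0.6710

RK4: k1 = f(t_n, y_n); k2 = f(t_n + h/2, y_n + (h/2)·k1); k3 = f(t_n + h/2, y_n + (h/2)·k2); k4 = f(t_n + h, y_n + h·k3); y_{n+1} = y_n + (h/6)·(k1 + 2k2 + 2k3 + k4).
t=1.000000, y=-0.800000:
  k1 = f(1.000000, -0.800000) = 0.980000
  k2 = f(1.060000, -0.741200) = 1.070623
  k3 = f(1.060000, -0.735763) = 1.078653
  k4 = f(1.120000, -0.670562) = 1.170347
  y ← -0.800000 + (0.12/6)·(k1 + 2k2 + 2k3 + k4) = -0.671022
y(1.12) ≈ -0.6710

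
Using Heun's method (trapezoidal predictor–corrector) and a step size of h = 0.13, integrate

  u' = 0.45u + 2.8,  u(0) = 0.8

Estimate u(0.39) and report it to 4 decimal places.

2.1464

Heun: k1 = f(t_n, u_n); k2 = f(t_n + h, u_n + h·k1); u_{n+1} = u_n + (h/2)·(k1 + k2).
t=0.000000, u=0.800000:
  k1 = f(0.000000, 0.800000) = 3.160000
  k2 = f(0.130000, 1.210800) = 3.344860
  u ← 0.800000 + (0.13/2)·(3.160000 + 3.344860) = 1.222816
t=0.130000, u=1.222816:
  k1 = f(0.130000, 1.222816) = 3.350267
  k2 = f(0.260000, 1.658351) = 3.546258
  u ← 1.222816 + (0.13/2)·(3.350267 + 3.546258) = 1.671090
t=0.260000, u=1.671090:
  k1 = f(0.260000, 1.671090) = 3.551991
  k2 = f(0.390000, 2.132849) = 3.759782
  u ← 1.671090 + (0.13/2)·(3.551991 + 3.759782) = 2.146355
u(0.39) ≈ 2.1464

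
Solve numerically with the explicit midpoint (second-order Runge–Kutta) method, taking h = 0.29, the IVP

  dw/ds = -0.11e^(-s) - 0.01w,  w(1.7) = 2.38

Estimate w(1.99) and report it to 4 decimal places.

2.3681

Midpoint: k1 = f(s_n, w_n); k2 = f(s_n + h/2, w_n + (h/2)·k1); w_{n+1} = w_n + h·k2.
s=1.700000, w=2.380000:
  k1 = f(1.700000, 2.380000) = -0.043895
  k2 = f(1.845000, 2.373635) = -0.041119
  w ← 2.380000 + 0.29·(-0.041119) = 2.368075
w(1.99) ≈ 2.3681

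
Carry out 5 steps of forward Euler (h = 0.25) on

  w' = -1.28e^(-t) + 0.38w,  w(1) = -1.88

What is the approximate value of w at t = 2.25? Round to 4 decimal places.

Euler: w_{n+1} = w_n + h·f(t_n, w_n).
t=1.000000, w=-1.880000: f=-1.185286 → w ← -1.880000 + 0.25·(-1.185286) = -2.176321
t=1.250000, w=-2.176321: f=-1.193728 → w ← -2.176321 + 0.25·(-1.193728) = -2.474753
t=1.500000, w=-2.474753: f=-1.226013 → w ← -2.474753 + 0.25·(-1.226013) = -2.781257
t=1.750000, w=-2.781257: f=-1.279308 → w ← -2.781257 + 0.25·(-1.279308) = -3.101084
t=2.000000, w=-3.101084: f=-1.351641 → w ← -3.101084 + 0.25·(-1.351641) = -3.438994
w(2.25) ≈ -3.4390

-3.4390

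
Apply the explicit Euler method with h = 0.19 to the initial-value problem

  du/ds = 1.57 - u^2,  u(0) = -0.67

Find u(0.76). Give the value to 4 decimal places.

Euler: u_{n+1} = u_n + h·f(s_n, u_n).
s=0.000000, u=-0.670000: f=1.121100 → u ← -0.670000 + 0.19·1.121100 = -0.456991
s=0.190000, u=-0.456991: f=1.361159 → u ← -0.456991 + 0.19·1.361159 = -0.198371
s=0.380000, u=-0.198371: f=1.530649 → u ← -0.198371 + 0.19·1.530649 = 0.092453
s=0.570000, u=0.092453: f=1.561453 → u ← 0.092453 + 0.19·1.561453 = 0.389129
u(0.76) ≈ 0.3891

0.3891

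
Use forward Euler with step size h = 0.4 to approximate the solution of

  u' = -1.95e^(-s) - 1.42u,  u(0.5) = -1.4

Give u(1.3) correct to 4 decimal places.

-0.7828

Euler: u_{n+1} = u_n + h·f(s_n, u_n).
s=0.500000, u=-1.400000: f=0.805265 → u ← -1.400000 + 0.4·0.805265 = -1.077894
s=0.900000, u=-1.077894: f=0.737799 → u ← -1.077894 + 0.4·0.737799 = -0.782775
u(1.3) ≈ -0.7828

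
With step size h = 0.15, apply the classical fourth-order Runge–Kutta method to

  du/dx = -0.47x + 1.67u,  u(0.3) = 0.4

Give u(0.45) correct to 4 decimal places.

0.4841

RK4: k1 = f(x_n, u_n); k2 = f(x_n + h/2, u_n + (h/2)·k1); k3 = f(x_n + h/2, u_n + (h/2)·k2); k4 = f(x_n + h, u_n + h·k3); u_{n+1} = u_n + (h/6)·(k1 + 2k2 + 2k3 + k4).
x=0.300000, u=0.400000:
  k1 = f(0.300000, 0.400000) = 0.527000
  k2 = f(0.375000, 0.439525) = 0.557757
  k3 = f(0.375000, 0.441832) = 0.561609
  k4 = f(0.450000, 0.484241) = 0.597183
  u ← 0.400000 + (0.15/6)·(k1 + 2k2 + 2k3 + k4) = 0.484073
u(0.45) ≈ 0.4841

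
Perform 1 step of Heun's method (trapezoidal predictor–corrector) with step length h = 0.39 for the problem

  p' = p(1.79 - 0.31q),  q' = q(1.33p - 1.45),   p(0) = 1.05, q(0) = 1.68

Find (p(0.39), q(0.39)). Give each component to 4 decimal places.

1.7017, 1.8670

Heun on (p,q): k1 = f(t_n, state_n); k2 = f(t_n + h, state_n + h·k1); state_{n+1} = state_n + (h/2)·(k1 + k2).
0.000000: (1.050000, 1.680000)
  k1 = (1.332660, -0.089880)
  predictor → (1.569737, 1.644947)
  k2 = (2.009368, 1.049066)
  → (1.701696, 1.867041)
(p(0.39), q(0.39)) ≈ (1.7017, 1.8670)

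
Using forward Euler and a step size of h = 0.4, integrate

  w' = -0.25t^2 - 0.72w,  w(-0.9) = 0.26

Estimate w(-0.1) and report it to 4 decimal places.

Euler: w_{n+1} = w_n + h·f(t_n, w_n).
t=-0.900000, w=0.260000: f=-0.389700 → w ← 0.260000 + 0.4·(-0.389700) = 0.104120
t=-0.500000, w=0.104120: f=-0.137466 → w ← 0.104120 + 0.4·(-0.137466) = 0.049133
w(-0.1) ≈ 0.0491

0.0491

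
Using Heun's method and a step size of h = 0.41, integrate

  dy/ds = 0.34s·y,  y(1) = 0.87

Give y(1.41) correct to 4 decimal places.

1.0281

Heun: k1 = f(s_n, y_n); k2 = f(s_n + h, y_n + h·k1); y_{n+1} = y_n + (h/2)·(k1 + k2).
s=1.000000, y=0.870000:
  k1 = f(1.000000, 0.870000) = 0.295800
  k2 = f(1.410000, 0.991278) = 0.475219
  y ← 0.870000 + (0.41/2)·(0.295800 + 0.475219) = 1.028059
y(1.41) ≈ 1.0281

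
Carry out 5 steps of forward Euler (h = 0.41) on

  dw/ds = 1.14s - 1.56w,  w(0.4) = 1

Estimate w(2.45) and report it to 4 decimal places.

1.3291

Euler: w_{n+1} = w_n + h·f(s_n, w_n).
s=0.400000, w=1.000000: f=-1.104000 → w ← 1.000000 + 0.41·(-1.104000) = 0.547360
s=0.810000, w=0.547360: f=0.069518 → w ← 0.547360 + 0.41·0.069518 = 0.575863
s=1.220000, w=0.575863: f=0.492454 → w ← 0.575863 + 0.41·0.492454 = 0.777769
s=1.630000, w=0.777769: f=0.644881 → w ← 0.777769 + 0.41·0.644881 = 1.042170
s=2.040000, w=1.042170: f=0.699815 → w ← 1.042170 + 0.41·0.699815 = 1.329094
w(2.45) ≈ 1.3291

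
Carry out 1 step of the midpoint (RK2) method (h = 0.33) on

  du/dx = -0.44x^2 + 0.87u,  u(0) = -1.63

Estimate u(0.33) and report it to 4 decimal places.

-2.1691

Midpoint: k1 = f(x_n, u_n); k2 = f(x_n + h/2, u_n + (h/2)·k1); u_{n+1} = u_n + h·k2.
x=0.000000, u=-1.630000:
  k1 = f(0.000000, -1.630000) = -1.418100
  k2 = f(0.165000, -1.863986) = -1.633647
  u ← -1.630000 + 0.33·(-1.633647) = -2.169104
u(0.33) ≈ -2.1691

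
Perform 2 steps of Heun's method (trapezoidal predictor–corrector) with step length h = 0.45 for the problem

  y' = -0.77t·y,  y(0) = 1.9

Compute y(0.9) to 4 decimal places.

Heun: k1 = f(t_n, y_n); k2 = f(t_n + h, y_n + h·k1); y_{n+1} = y_n + (h/2)·(k1 + k2).
t=0.000000, y=1.900000:
  k1 = f(0.000000, 1.900000) = 0.000000
  k2 = f(0.450000, 1.900000) = -0.658350
  y ← 1.900000 + (0.45/2)·(0.000000 + (-0.658350)) = 1.751871
t=0.450000, y=1.751871:
  k1 = f(0.450000, 1.751871) = -0.607023
  k2 = f(0.900000, 1.478711) = -1.024747
  y ← 1.751871 + (0.45/2)·(-0.607023 + (-1.024747)) = 1.384723
y(0.9) ≈ 1.3847

1.3847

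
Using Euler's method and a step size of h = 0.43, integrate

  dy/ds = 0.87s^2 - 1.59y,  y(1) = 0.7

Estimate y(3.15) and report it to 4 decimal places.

3.5479

Euler: y_{n+1} = y_n + h·f(s_n, y_n).
s=1.000000, y=0.700000: f=-0.243000 → y ← 0.700000 + 0.43·(-0.243000) = 0.595510
s=1.430000, y=0.595510: f=0.832202 → y ← 0.595510 + 0.43·0.832202 = 0.953357
s=1.860000, y=0.953357: f=1.494015 → y ← 0.953357 + 0.43·1.494015 = 1.595783
s=2.290000, y=1.595783: f=2.025072 → y ← 1.595783 + 0.43·2.025072 = 2.466564
s=2.720000, y=2.466564: f=2.514771 → y ← 2.466564 + 0.43·2.514771 = 3.547916
y(3.15) ≈ 3.5479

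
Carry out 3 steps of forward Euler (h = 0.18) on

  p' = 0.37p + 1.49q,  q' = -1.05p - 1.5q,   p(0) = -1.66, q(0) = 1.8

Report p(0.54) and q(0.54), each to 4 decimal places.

-0.6154, 1.2222

Euler on (p,q): p_{n+1} = p_n + h·p', q_{n+1} = q_n + h·q'.
0.000000: (-1.660000, 1.800000); f=(2.067800, -0.957000) → (-1.287796, 1.627740)
0.180000: (-1.287796, 1.627740); f=(1.948848, -1.089424) → (-0.937003, 1.431644)
0.360000: (-0.937003, 1.431644); f=(1.786458, -1.163612) → (-0.615441, 1.222193)
(p(0.54), q(0.54)) ≈ (-0.6154, 1.2222)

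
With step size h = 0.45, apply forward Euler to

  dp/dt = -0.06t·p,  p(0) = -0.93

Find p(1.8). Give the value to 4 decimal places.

-0.8637

Euler: p_{n+1} = p_n + h·f(t_n, p_n).
t=0.000000, p=-0.930000: f=0.000000 → p ← -0.930000 + 0.45·0.000000 = -0.930000
t=0.450000, p=-0.930000: f=0.025110 → p ← -0.930000 + 0.45·0.025110 = -0.918701
t=0.900000, p=-0.918701: f=0.049610 → p ← -0.918701 + 0.45·0.049610 = -0.896376
t=1.350000, p=-0.896376: f=0.072606 → p ← -0.896376 + 0.45·0.072606 = -0.863703
p(1.8) ≈ -0.8637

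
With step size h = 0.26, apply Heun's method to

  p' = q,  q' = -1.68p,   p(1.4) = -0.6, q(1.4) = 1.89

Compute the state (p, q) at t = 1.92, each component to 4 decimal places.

Heun on (p,q): k1 = f(t_n, state_n); k2 = f(t_n + h, state_n + h·k1); state_{n+1} = state_n + (h/2)·(k1 + k2).
1.400000: (-0.600000, 1.890000)
  k1 = (1.890000, 1.008000)
  predictor → (-0.108600, 2.152080)
  k2 = (2.152080, 0.182448)
  → (-0.074530, 2.044758)
1.660000: (-0.074530, 2.044758)
  k1 = (2.044758, 0.125210)
  predictor → (0.457108, 2.077313)
  k2 = (2.077313, -0.767941)
  → (0.461340, 1.961203)
(p(1.92), q(1.92)) ≈ (0.4613, 1.9612)

0.4613, 1.9612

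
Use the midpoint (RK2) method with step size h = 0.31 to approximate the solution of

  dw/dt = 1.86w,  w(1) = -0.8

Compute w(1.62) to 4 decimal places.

-2.4300

Midpoint: k1 = f(t_n, w_n); k2 = f(t_n + h/2, w_n + (h/2)·k1); w_{n+1} = w_n + h·k2.
t=1.000000, w=-0.800000:
  k1 = f(1.000000, -0.800000) = -1.488000
  k2 = f(1.155000, -1.030640) = -1.916990
  w ← -0.800000 + 0.31·(-1.916990) = -1.394267
t=1.310000, w=-1.394267:
  k1 = f(1.310000, -1.394267) = -2.593337
  k2 = f(1.465000, -1.796234) = -3.340996
  w ← -1.394267 + 0.31·(-3.340996) = -2.429976
w(1.62) ≈ -2.4300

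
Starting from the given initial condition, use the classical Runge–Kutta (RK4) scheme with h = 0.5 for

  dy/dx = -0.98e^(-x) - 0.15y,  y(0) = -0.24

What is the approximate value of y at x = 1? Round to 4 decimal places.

-0.7748

RK4: k1 = f(x_n, y_n); k2 = f(x_n + h/2, y_n + (h/2)·k1); k3 = f(x_n + h/2, y_n + (h/2)·k2); k4 = f(x_n + h, y_n + h·k3); y_{n+1} = y_n + (h/6)·(k1 + 2k2 + 2k3 + k4).
x=0.000000, y=-0.240000:
  k1 = f(0.000000, -0.240000) = -0.944000
  k2 = f(0.250000, -0.476000) = -0.691825
  k3 = f(0.250000, -0.412956) = -0.701281
  k4 = f(0.500000, -0.590641) = -0.505804
  y ← -0.240000 + (0.5/6)·(k1 + 2k2 + 2k3 + k4) = -0.593001
x=0.500000, y=-0.593001:
  k1 = f(0.500000, -0.593001) = -0.505450
  k2 = f(0.750000, -0.719364) = -0.355015
  k3 = f(0.750000, -0.681755) = -0.360656
  k4 = f(1.000000, -0.773329) = -0.244522
  y ← -0.593001 + (0.5/6)·(k1 + 2k2 + 2k3 + k4) = -0.774777
y(1) ≈ -0.7748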